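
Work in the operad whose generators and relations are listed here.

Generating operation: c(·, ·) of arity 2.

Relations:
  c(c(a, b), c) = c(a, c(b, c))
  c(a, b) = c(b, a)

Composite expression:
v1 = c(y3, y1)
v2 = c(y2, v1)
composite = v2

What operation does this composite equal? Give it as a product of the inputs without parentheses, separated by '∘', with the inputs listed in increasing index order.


y1 ∘ y2 ∘ y3

Reordering under c is free, so list the y-inputs canonically.
c(y3, y1) reduces to y3 ∘ y1
c(y2, c(y3, y1)) reduces to y2 ∘ y3 ∘ y1
sorting the factors by input index: y1 ∘ y2 ∘ y3


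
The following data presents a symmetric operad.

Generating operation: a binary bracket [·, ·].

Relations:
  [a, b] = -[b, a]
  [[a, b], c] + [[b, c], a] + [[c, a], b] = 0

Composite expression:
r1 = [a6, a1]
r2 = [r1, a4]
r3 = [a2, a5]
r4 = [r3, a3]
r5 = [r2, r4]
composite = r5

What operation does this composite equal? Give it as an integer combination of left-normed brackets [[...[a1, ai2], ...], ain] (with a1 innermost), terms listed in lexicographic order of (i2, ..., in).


In the tensor algebra, words opening a1 carry the a1-anchored form.
Composite bracket: [[[a6, a1], a4], [[a2, a5], a3]]
Applying ab - ba throughout gives 32 signed words (2^5 = 32).
Collect the words opening with a1:
  word a1a6a4a2a5a3 has sign -1, contributing -[[[[[a1, a6], a4], a2], a5], a3]
  word a1a6a4a3a2a5 has sign +1, contributing +[[[[[a1, a6], a4], a3], a2], a5]
  word a1a6a4a3a5a2 has sign -1, contributing -[[[[[a1, a6], a4], a3], a5], a2]
  word a1a6a4a5a2a3 has sign +1, contributing +[[[[[a1, a6], a4], a5], a2], a3]

-[[[[[a1, a6], a4], a2], a5], a3] + [[[[[a1, a6], a4], a3], a2], a5] - [[[[[a1, a6], a4], a3], a5], a2] + [[[[[a1, a6], a4], a5], a2], a3]


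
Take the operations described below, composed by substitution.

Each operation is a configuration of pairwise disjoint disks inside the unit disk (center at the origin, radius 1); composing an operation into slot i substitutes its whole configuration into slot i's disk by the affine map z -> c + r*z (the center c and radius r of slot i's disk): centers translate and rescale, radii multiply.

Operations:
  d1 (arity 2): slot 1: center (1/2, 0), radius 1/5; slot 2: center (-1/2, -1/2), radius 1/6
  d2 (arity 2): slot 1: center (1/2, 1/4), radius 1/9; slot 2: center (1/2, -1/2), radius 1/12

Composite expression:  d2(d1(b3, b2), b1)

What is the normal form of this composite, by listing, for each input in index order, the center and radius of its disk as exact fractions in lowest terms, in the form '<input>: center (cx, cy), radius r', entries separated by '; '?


b1: center (1/2, -1/2), radius 1/12; b2: center (4/9, 7/36), radius 1/54; b3: center (5/9, 1/4), radius 1/45


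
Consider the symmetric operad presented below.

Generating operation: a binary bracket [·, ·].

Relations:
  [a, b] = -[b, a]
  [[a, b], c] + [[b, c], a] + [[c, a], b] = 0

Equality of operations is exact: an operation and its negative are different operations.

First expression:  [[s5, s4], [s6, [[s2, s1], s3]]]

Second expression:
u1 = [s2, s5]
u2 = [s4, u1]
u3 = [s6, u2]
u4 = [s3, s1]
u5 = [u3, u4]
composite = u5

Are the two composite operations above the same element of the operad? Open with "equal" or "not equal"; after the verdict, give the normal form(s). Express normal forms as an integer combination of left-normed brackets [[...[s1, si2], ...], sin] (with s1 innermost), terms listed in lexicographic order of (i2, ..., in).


In normal form, the first expression is [[[[[s1, s2], s3], s6], s4], s5] - [[[[[s1, s2], s3], s6], s5], s4]
In normal form, the second expression is [[[[[s1, s3], s2], s5], s4], s6] - [[[[[s1, s3], s4], s2], s5], s6] + [[[[[s1, s3], s4], s5], s2], s6] - [[[[[s1, s3], s5], s2], s4], s6] - [[[[[s1, s3], s6], s2], s5], s4] + [[[[[s1, s3], s6], s4], s2], s5] - [[[[[s1, s3], s6], s4], s5], s2] + [[[[[s1, s3], s6], s5], s2], s4]
The forms do not match — not equal.

not equal; first: [[[[[s1, s2], s3], s6], s4], s5] - [[[[[s1, s2], s3], s6], s5], s4]; second: [[[[[s1, s3], s2], s5], s4], s6] - [[[[[s1, s3], s4], s2], s5], s6] + [[[[[s1, s3], s4], s5], s2], s6] - [[[[[s1, s3], s5], s2], s4], s6] - [[[[[s1, s3], s6], s2], s5], s4] + [[[[[s1, s3], s6], s4], s2], s5] - [[[[[s1, s3], s6], s4], s5], s2] + [[[[[s1, s3], s6], s5], s2], s4]


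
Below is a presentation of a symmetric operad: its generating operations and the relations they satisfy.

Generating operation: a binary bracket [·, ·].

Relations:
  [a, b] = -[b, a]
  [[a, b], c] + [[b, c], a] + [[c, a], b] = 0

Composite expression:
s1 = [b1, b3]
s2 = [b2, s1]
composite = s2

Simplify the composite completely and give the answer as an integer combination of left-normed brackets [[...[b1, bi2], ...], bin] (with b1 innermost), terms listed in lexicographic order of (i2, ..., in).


-[[b1, b3], b2]

Antisymmetry and Jacobi reduce to b1-anchored left-normed brackets.
Composite bracket: [b2, [b1, b3]]
Applying ab - ba throughout gives 4 signed words (2^2 = 4).
Collect the words opening with b1:
  b1b3b2 appears with sign -1, giving the term -[[b1, b3], b2]


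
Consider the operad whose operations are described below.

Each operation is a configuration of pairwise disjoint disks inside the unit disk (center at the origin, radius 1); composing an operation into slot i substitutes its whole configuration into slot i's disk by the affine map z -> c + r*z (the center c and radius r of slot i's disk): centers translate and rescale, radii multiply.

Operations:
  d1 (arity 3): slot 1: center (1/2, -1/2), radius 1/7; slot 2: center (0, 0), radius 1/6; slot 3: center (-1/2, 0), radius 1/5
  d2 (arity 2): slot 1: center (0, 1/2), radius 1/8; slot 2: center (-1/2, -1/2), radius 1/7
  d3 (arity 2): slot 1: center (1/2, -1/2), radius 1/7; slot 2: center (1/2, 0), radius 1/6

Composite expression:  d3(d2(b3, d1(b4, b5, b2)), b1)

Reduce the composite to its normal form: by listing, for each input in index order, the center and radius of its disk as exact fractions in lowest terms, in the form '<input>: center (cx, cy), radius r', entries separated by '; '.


b1: center (1/2, 0), radius 1/6; b2: center (41/98, -4/7), radius 1/245; b3: center (1/2, -3/7), radius 1/56; b4: center (43/98, -57/98), radius 1/343; b5: center (3/7, -4/7), radius 1/294


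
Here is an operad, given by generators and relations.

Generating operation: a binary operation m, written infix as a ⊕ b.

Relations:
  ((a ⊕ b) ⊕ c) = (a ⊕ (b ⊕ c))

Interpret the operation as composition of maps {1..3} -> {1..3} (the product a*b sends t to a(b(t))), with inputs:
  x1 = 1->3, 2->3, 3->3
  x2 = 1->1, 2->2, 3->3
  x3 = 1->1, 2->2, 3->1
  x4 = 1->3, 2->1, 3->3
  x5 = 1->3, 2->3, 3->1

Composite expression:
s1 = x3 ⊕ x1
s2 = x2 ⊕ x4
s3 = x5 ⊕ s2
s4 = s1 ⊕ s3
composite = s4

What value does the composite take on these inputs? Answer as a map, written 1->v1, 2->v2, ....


1->1, 2->1, 3->1


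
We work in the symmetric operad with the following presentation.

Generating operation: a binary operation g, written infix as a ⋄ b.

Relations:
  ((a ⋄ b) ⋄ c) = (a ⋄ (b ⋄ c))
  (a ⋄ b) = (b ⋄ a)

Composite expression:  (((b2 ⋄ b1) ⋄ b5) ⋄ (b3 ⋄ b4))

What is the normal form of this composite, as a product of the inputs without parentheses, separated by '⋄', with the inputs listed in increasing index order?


b1 ⋄ b2 ⋄ b3 ⋄ b4 ⋄ b5

Reordering under g is free, so list the b-inputs canonically.
(b2 ⋄ b1) spells out as b2 ⋄ b1
((b2 ⋄ b1) ⋄ b5) spells out as b2 ⋄ b1 ⋄ b5
(b3 ⋄ b4) spells out as b3 ⋄ b4
(((b2 ⋄ b1) ⋄ b5) ⋄ (b3 ⋄ b4)) spells out as b2 ⋄ b1 ⋄ b5 ⋄ b3 ⋄ b4
the factors in increasing index order: b1 ⋄ b2 ⋄ b3 ⋄ b4 ⋄ b5


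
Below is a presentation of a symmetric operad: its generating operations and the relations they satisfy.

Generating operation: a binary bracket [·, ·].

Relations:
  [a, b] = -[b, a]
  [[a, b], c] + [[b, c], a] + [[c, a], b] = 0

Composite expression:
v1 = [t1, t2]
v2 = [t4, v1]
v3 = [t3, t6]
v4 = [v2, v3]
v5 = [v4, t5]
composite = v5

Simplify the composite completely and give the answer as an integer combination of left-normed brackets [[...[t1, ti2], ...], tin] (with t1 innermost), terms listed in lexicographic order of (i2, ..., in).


Antisymmetry and Jacobi reduce to t1-anchored left-normed brackets.
Composite bracket: [[[t4, [t1, t2]], [t3, t6]], t5]
The bracket unfolds into 32 signed words via [a, b] = ab - ba (2^5 = 32).
Keep just the words that open with t1:
  the word t1t2t4t3t6t5 carries sign -1 and contributes -[[[[[t1, t2], t4], t3], t6], t5]
  the word t1t2t4t6t3t5 carries sign +1 and contributes +[[[[[t1, t2], t4], t6], t3], t5]

-[[[[[t1, t2], t4], t3], t6], t5] + [[[[[t1, t2], t4], t6], t3], t5]


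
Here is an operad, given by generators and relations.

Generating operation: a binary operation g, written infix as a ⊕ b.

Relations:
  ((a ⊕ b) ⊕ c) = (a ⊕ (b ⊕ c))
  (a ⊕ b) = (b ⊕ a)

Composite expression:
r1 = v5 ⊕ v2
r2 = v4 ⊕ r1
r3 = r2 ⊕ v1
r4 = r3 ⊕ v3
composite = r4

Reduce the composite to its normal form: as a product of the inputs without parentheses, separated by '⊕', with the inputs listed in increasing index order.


Reordering under g is free, so list the v-inputs canonically.
(v5 ⊕ v2) spells out as v5 ⊕ v2
(v4 ⊕ (v5 ⊕ v2)) spells out as v4 ⊕ v5 ⊕ v2
((v4 ⊕ (v5 ⊕ v2)) ⊕ v1) spells out as v4 ⊕ v5 ⊕ v2 ⊕ v1
(((v4 ⊕ (v5 ⊕ v2)) ⊕ v1) ⊕ v3) spells out as v4 ⊕ v5 ⊕ v2 ⊕ v1 ⊕ v3
sorting the factors by input index: v1 ⊕ v2 ⊕ v3 ⊕ v4 ⊕ v5

v1 ⊕ v2 ⊕ v3 ⊕ v4 ⊕ v5


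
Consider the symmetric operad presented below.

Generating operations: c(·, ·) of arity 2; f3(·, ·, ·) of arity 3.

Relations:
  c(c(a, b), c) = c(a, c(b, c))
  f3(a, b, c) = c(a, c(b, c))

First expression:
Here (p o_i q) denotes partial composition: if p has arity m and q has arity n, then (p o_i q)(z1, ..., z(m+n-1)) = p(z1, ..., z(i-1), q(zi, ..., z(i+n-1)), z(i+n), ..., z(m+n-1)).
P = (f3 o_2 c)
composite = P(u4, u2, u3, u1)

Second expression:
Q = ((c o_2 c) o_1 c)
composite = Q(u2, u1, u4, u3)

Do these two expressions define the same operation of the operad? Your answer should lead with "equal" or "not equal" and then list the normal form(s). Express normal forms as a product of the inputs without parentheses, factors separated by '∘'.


not equal — first u4 ∘ u2 ∘ u3 ∘ u1, second u2 ∘ u1 ∘ u4 ∘ u3

Normal form of the first expression: u4 ∘ u2 ∘ u3 ∘ u1
Normal form of the second expression: u2 ∘ u1 ∘ u4 ∘ u3
They disagree, so not equal.


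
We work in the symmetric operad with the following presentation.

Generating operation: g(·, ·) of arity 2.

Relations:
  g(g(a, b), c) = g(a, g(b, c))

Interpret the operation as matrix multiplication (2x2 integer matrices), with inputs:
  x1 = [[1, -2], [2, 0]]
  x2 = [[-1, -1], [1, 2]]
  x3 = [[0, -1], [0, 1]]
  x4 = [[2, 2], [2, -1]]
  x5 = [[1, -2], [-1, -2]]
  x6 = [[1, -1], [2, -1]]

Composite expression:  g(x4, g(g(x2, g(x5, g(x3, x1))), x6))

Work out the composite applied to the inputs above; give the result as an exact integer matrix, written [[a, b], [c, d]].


[[-4, 4], [26, -26]]

g(x3, x1) = [[-2, 0], [2, 0]]
g(x5, g(x3, x1)) = [[-6, 0], [-2, 0]]
g(x2, g(x5, g(x3, x1))) = [[8, 0], [-10, 0]]
g(g(x2, g(x5, g(x3, x1))), x6) = [[8, -8], [-10, 10]]
g(x4, g(g(x2, g(x5, g(x3, x1))), x6)) = [[-4, 4], [26, -26]]


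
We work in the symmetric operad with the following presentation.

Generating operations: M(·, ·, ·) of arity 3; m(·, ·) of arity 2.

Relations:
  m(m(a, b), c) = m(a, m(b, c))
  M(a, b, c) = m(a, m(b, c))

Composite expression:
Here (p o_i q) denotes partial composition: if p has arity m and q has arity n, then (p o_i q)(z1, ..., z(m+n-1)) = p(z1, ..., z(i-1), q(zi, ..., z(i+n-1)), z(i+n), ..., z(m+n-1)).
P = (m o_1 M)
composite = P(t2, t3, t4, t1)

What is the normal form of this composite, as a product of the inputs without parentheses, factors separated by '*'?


t2 * t3 * t4 * t1

Associativity of m dissolves the nesting; only the t-input order survives.
M(t2, t3, t4) collapses to t2 * t3 * t4
m(M(t2, t3, t4), t1) collapses to t2 * t3 * t4 * t1


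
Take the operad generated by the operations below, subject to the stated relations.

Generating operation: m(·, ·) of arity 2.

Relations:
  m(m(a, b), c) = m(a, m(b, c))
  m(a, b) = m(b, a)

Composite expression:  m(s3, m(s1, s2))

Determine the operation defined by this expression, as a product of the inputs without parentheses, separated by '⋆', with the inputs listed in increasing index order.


Any arrangement under m is one operation, so sort the s-inputs.
m(s1, s2) unparenthesizes to s1 ⋆ s2
m(s3, m(s1, s2)) unparenthesizes to s3 ⋆ s1 ⋆ s2
rearranged into index order: s1 ⋆ s2 ⋆ s3

s1 ⋆ s2 ⋆ s3


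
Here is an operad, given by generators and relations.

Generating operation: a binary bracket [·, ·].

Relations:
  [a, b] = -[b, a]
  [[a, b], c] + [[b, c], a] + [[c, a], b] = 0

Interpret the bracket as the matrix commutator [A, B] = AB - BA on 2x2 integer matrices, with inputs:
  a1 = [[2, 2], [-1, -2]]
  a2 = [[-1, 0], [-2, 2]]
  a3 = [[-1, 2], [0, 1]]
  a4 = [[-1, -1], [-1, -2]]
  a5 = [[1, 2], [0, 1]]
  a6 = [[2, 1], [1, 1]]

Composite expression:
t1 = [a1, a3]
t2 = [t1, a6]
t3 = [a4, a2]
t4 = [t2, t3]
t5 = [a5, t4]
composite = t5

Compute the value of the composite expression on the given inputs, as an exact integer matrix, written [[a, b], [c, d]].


[[-216, 184], [0, 216]]

[a1, a3] = [[2, 12], [2, -2]]
[[a1, a3], a6] = [[10, -8], [-2, -10]]
[a4, a2] = [[2, -3], [5, -2]]
[[[a1, a3], a6], [a4, a2]] = [[-46, -28], [-108, 46]]
[a5, [[[a1, a3], a6], [a4, a2]]] = [[-216, 184], [0, 216]]


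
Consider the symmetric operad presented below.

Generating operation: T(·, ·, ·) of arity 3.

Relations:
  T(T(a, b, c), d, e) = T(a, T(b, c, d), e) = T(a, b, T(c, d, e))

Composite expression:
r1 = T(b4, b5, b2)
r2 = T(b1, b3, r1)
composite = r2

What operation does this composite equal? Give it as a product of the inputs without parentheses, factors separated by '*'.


b1 * b3 * b4 * b5 * b2

Key point: T is associative — brackets drop, the b-order remains.
T(b4, b5, b2) spells out as b4 * b5 * b2
T(b1, b3, T(b4, b5, b2)) spells out as b1 * b3 * b4 * b5 * b2


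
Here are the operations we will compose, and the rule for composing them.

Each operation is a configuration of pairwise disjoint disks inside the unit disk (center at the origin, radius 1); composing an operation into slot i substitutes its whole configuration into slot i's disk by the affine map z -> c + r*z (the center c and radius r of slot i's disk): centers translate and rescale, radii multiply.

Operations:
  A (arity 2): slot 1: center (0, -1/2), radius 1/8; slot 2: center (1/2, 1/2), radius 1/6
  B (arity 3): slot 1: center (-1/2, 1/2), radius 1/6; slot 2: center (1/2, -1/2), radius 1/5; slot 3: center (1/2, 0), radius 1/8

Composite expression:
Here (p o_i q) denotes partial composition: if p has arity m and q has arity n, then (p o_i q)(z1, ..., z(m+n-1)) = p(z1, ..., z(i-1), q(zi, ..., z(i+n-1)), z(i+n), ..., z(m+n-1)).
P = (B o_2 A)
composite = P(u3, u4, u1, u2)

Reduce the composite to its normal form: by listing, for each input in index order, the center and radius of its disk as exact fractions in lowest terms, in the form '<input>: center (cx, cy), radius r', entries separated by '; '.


Affine substitution under B: radii multiply and u-centers shift.
tracing u3 down its 1-map path: center (-1/2, 1/2), radius 1/6
tracing u4 down its 2-map path: center (1/2, -3/5), radius 1/40
tracing u1 down its 2-map path: center (3/5, -2/5), radius 1/30
tracing u2 down its 1-map path: center (1/2, 0), radius 1/8

u1: center (3/5, -2/5), radius 1/30; u2: center (1/2, 0), radius 1/8; u3: center (-1/2, 1/2), radius 1/6; u4: center (1/2, -3/5), radius 1/40


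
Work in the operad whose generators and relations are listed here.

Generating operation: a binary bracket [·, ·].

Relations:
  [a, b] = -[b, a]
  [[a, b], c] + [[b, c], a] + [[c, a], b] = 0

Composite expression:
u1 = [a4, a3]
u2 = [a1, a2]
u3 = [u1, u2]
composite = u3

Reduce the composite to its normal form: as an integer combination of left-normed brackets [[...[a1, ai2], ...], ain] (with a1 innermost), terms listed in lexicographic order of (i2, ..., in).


[[[a1, a2], a3], a4] - [[[a1, a2], a4], a3]

Skip Jacobi rewriting: expand, keep a1-initial words, read off terms.
Composite bracket: [[a4, a3], [a1, a2]]
Under [a, b] = ab - ba we get 8 signed associative words (2^3 = 8).
Keep just the words that open with a1:
  a1a2a3a4 (sign +1) contributes +[[[a1, a2], a3], a4]
  a1a2a4a3 (sign -1) contributes -[[[a1, a2], a4], a3]


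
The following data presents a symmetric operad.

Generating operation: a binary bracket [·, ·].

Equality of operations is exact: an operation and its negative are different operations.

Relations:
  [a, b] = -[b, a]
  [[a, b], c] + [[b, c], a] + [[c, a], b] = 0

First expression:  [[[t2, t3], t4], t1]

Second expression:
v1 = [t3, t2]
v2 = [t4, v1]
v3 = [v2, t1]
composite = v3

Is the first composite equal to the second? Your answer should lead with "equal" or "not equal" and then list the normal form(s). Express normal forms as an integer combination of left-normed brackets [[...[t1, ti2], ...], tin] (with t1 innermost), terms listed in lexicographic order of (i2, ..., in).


Normal form of the first expression: -[[[t1, t2], t3], t4] + [[[t1, t3], t2], t4] + [[[t1, t4], t2], t3] - [[[t1, t4], t3], t2]
Normal form of the second expression: -[[[t1, t2], t3], t4] + [[[t1, t3], t2], t4] + [[[t1, t4], t2], t3] - [[[t1, t4], t3], t2]
The forms coincide; equal.

equal — both sides give -[[[t1, t2], t3], t4] + [[[t1, t3], t2], t4] + [[[t1, t4], t2], t3] - [[[t1, t4], t3], t2]


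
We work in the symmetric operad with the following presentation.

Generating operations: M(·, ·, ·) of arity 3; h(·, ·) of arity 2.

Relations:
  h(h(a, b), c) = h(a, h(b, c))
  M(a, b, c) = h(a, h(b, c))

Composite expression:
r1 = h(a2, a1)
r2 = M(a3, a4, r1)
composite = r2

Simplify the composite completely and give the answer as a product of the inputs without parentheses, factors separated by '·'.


a3 · a4 · a2 · a1

The M-tree's shape is irrelevant; the a-reading-order decides.
h(a2, a1) unparenthesizes to a2 · a1
M(a3, a4, h(a2, a1)) unparenthesizes to a3 · a4 · a2 · a1


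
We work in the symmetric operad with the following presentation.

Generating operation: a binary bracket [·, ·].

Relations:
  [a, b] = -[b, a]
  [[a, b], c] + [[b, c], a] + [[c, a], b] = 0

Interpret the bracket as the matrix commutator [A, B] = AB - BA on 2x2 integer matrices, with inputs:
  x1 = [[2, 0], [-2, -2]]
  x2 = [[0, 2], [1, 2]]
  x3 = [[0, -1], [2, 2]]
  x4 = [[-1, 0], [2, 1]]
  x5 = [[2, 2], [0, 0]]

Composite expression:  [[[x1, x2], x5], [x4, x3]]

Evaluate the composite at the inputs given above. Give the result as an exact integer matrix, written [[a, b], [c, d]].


[x1, x2] = [[4, 8], [0, -4]]
[[x1, x2], x5] = [[0, 0], [0, 0]]
[x4, x3] = [[2, 2], [0, -2]]
[[[x1, x2], x5], [x4, x3]] = [[0, 0], [0, 0]]

[[0, 0], [0, 0]]


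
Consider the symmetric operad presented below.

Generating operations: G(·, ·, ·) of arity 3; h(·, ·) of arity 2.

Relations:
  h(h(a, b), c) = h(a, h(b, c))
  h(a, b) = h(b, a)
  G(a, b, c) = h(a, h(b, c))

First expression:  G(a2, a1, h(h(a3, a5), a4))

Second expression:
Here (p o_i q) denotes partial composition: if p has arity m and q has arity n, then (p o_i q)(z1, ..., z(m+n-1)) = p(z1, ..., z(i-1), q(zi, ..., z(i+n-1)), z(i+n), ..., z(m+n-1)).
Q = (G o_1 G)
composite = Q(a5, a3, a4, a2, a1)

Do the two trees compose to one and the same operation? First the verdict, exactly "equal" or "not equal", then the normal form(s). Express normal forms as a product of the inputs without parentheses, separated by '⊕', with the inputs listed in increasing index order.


equal — both sides give a1 ⊕ a2 ⊕ a3 ⊕ a4 ⊕ a5


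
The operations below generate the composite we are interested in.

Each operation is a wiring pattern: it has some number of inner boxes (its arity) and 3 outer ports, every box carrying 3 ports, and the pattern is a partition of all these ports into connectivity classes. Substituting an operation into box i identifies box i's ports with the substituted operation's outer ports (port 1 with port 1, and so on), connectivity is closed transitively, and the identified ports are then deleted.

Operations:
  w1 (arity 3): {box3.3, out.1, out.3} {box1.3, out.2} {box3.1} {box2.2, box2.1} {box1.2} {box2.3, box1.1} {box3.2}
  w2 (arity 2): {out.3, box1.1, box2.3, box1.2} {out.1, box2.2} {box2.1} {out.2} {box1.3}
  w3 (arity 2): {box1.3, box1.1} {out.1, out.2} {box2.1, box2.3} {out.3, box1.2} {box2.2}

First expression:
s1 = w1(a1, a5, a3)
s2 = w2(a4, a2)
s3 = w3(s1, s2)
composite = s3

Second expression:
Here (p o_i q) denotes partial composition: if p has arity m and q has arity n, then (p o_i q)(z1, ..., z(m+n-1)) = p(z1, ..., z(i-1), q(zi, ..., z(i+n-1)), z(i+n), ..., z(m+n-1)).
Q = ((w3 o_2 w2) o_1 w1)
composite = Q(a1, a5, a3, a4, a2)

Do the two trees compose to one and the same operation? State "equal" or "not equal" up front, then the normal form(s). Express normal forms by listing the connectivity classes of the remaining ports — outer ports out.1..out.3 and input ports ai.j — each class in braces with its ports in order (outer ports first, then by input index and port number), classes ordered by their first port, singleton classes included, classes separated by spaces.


equal; the common form is {out.1, out.2} {out.3, a1.3} {a1.1, a5.3} {a1.2} {a2.1} {a2.2, a2.3, a4.1, a4.2} {a3.1} {a3.2} {a3.3} {a4.3} {a5.1, a5.2}


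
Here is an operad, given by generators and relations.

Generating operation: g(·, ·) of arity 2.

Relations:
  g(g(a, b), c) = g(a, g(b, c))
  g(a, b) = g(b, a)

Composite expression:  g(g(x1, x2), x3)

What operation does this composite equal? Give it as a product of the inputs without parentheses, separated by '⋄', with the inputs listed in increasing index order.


x1 ⋄ x2 ⋄ x3

Key point: g commutes, so take the x-inputs in any fixed order.
g(x1, x2) spells out as x1 ⋄ x2
g(g(x1, x2), x3) spells out as x1 ⋄ x2 ⋄ x3
rearranged into index order: x1 ⋄ x2 ⋄ x3


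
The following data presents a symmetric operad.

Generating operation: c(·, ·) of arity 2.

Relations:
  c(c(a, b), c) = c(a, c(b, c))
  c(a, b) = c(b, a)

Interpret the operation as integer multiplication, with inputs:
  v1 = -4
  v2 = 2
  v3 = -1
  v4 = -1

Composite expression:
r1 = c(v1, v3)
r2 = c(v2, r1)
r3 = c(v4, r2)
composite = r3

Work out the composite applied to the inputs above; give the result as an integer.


-8


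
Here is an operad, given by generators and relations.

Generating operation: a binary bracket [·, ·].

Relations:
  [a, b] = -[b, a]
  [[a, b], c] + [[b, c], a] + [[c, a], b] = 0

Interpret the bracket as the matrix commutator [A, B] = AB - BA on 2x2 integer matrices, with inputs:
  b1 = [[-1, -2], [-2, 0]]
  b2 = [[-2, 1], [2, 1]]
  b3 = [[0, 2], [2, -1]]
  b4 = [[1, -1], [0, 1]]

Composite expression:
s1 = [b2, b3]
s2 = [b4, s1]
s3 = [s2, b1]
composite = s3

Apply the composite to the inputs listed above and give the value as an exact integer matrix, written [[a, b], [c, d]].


[b2, b3] = [[-2, -7], [8, 2]]
[b4, [b2, b3]] = [[-8, -4], [0, 8]]
[[b4, [b2, b3]], b1] = [[8, 28], [-32, -8]]

[[8, 28], [-32, -8]]


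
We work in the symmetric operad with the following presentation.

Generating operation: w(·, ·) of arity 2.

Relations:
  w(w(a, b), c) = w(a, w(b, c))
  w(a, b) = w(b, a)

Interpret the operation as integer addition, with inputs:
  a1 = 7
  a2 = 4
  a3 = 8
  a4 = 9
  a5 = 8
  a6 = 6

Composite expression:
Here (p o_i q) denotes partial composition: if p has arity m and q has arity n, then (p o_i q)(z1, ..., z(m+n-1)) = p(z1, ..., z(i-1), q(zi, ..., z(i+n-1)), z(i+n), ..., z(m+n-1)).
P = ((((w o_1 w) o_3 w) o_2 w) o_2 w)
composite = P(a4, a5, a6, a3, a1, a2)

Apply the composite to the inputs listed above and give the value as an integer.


42

w(a5, a6) = 14
w(w(a5, a6), a3) = 22
w(a4, w(w(a5, a6), a3)) = 31
w(a1, a2) = 11
w(w(a4, w(w(a5, a6), a3)), w(a1, a2)) = 42


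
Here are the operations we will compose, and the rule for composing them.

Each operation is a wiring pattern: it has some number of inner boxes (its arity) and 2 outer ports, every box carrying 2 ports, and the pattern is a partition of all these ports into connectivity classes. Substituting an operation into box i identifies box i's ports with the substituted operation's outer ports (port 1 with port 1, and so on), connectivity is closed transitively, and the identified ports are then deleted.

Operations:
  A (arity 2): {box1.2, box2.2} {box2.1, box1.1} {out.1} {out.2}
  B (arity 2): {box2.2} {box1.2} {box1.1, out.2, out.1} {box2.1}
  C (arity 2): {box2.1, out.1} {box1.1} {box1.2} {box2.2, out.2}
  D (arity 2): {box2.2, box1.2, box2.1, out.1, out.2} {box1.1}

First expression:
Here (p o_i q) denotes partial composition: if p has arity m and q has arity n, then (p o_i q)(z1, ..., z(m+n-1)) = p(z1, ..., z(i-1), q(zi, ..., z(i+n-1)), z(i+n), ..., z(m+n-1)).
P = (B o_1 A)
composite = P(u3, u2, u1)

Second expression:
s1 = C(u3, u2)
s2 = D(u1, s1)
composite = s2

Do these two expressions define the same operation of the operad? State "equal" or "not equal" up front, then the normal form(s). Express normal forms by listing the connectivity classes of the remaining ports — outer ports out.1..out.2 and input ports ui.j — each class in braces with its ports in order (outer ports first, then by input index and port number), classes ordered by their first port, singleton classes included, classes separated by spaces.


not equal; first: {out.1, out.2} {u1.1} {u1.2} {u2.1, u3.1} {u2.2, u3.2}; second: {out.1, out.2, u1.2, u2.1, u2.2} {u1.1} {u3.1} {u3.2}

Normal form of the first expression: {out.1, out.2} {u1.1} {u1.2} {u2.1, u3.1} {u2.2, u3.2}
Normal form of the second expression: {out.1, out.2, u1.2, u2.1, u2.2} {u1.1} {u3.1} {u3.2}
The forms do not match — not equal.


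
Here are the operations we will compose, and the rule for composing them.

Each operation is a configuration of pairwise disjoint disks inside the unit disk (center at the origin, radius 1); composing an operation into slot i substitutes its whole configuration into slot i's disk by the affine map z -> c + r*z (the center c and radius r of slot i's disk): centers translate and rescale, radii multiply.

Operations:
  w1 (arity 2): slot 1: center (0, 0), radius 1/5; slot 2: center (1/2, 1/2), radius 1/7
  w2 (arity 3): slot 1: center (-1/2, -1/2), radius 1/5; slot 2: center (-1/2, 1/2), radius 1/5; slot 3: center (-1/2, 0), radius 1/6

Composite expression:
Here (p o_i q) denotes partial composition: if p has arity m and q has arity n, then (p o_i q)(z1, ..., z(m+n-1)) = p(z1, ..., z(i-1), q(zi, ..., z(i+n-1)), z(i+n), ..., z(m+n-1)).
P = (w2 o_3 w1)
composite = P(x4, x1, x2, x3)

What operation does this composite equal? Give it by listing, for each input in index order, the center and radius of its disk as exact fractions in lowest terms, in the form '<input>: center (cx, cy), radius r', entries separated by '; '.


x1: center (-1/2, 1/2), radius 1/5; x2: center (-1/2, 0), radius 1/30; x3: center (-5/12, 1/12), radius 1/42; x4: center (-1/2, -1/2), radius 1/5

Affine substitution under w2: radii multiply and x-centers shift.
input x4: applying the 1 nested substitution gives center (-1/2, -1/2), radius 1/5
input x1: applying the 1 nested substitution gives center (-1/2, 1/2), radius 1/5
input x2: applying the 2 nested substitutions gives center (-1/2, 0), radius 1/30
input x3: applying the 2 nested substitutions gives center (-5/12, 1/12), radius 1/42


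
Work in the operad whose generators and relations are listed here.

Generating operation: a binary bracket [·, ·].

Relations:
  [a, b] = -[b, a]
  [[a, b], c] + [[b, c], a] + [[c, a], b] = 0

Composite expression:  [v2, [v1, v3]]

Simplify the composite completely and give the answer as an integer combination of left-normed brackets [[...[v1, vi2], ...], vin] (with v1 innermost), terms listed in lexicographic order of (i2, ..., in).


-[[v1, v3], v2]

A multilinear Lie element is pinned by v1-initial words (v1 innermost).
Composite bracket: [v2, [v1, v3]]
Each bracket splits as ab - ba, giving 4 signed words (2^2 = 4).
Coefficients come from the v1-initial words:
  sign of v1v3v2 is -1, so it contributes -[[v1, v3], v2]


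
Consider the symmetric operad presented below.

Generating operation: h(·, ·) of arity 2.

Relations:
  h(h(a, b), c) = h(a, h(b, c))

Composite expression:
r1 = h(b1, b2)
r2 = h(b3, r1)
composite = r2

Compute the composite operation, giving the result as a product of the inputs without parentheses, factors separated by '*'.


Under associativity of h, the answer is the b's in reading order.
h(b1, b2) spells out as b1 * b2
h(b3, h(b1, b2)) spells out as b3 * b1 * b2

b3 * b1 * b2


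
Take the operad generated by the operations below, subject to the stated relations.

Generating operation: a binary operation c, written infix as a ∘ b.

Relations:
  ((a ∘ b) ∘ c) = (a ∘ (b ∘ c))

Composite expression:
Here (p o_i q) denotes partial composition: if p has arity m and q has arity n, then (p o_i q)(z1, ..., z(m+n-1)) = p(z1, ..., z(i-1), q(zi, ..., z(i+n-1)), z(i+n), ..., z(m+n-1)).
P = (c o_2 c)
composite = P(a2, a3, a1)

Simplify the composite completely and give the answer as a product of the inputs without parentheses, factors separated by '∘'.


a2 ∘ a3 ∘ a1

Under associativity of c, the answer is the a's in reading order.
(a3 ∘ a1) flattens to a3 ∘ a1
(a2 ∘ (a3 ∘ a1)) flattens to a2 ∘ a3 ∘ a1


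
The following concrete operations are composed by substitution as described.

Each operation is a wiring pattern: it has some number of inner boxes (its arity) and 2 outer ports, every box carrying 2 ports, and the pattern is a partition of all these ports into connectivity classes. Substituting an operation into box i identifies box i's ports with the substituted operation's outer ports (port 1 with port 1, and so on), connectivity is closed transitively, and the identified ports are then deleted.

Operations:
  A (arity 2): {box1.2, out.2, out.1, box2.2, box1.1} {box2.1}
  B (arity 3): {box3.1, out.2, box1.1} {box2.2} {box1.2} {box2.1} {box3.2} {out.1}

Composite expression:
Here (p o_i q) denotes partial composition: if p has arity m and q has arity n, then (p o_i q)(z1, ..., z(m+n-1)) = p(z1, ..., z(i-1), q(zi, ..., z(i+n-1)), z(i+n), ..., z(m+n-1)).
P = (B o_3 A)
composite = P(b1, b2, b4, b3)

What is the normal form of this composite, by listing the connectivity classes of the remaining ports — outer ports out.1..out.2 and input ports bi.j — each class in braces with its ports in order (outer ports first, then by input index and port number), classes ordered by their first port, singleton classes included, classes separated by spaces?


{out.1} {out.2, b1.1, b3.2, b4.1, b4.2} {b1.2} {b2.1} {b2.2} {b3.1}

Substituting into B glues patterns; closure does the rest.
the subtree at A composes to {out.1, out.2, b3.2, b4.1, b4.2} {b3.1} on (b4, b3); out.j = own outer ports
the subtree at B composes to {out.1} {out.2, b1.1, b3.2, b4.1, b4.2} {b1.2} {b2.1} {b2.2} {b3.1} on (b1, b2, b4, b3); out.j = own outer ports


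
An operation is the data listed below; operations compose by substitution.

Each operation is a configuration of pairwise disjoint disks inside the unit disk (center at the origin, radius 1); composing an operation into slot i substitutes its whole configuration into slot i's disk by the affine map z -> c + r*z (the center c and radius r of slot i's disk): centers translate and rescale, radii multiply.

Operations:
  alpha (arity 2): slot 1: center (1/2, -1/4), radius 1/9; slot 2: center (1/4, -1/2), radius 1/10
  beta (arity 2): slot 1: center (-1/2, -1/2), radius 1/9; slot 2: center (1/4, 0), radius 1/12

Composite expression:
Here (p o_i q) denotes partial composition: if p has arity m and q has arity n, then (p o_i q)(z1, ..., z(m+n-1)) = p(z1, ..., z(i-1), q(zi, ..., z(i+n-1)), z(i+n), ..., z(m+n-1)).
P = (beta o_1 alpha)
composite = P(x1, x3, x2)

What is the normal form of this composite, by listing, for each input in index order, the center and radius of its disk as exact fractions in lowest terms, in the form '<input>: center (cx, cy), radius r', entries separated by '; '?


Only the slot chain above each x matters under beta; compose those maps.
input x1: applying the 2 nested substitutions gives center (-4/9, -19/36), radius 1/81
input x3: applying the 2 nested substitutions gives center (-17/36, -5/9), radius 1/90
input x2: applying the 1 nested substitution gives center (1/4, 0), radius 1/12

x1: center (-4/9, -19/36), radius 1/81; x2: center (1/4, 0), radius 1/12; x3: center (-17/36, -5/9), radius 1/90


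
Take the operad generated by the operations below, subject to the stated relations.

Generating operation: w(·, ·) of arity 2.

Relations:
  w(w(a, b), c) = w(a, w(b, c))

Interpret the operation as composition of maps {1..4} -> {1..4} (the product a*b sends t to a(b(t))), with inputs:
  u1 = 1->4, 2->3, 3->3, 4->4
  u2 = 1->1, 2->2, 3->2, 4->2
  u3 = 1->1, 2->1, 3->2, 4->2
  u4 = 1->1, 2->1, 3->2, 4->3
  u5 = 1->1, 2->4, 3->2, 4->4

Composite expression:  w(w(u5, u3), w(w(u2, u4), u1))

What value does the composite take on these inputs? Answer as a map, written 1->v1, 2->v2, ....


1->1, 2->1, 3->1, 4->1

w(u5, u3) = 1->1, 2->1, 3->4, 4->4
w(u2, u4) = 1->1, 2->1, 3->2, 4->2
w(w(u2, u4), u1) = 1->2, 2->2, 3->2, 4->2
w(w(u5, u3), w(w(u2, u4), u1)) = 1->1, 2->1, 3->1, 4->1


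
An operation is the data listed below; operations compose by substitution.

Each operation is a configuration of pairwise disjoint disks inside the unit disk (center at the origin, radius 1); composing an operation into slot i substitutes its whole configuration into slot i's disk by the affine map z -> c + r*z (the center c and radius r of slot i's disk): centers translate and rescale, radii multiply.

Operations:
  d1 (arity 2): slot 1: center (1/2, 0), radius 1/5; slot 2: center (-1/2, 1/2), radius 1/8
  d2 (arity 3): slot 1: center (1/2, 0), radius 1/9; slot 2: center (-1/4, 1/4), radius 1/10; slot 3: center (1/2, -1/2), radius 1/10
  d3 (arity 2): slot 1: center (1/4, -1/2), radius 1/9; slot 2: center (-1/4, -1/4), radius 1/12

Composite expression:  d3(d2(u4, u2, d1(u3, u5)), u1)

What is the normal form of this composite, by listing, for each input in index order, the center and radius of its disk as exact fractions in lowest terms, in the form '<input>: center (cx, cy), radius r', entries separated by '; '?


Below d3, radii multiply path by path; the u-disk centers shift.
input u4: composing its 2 substitution steps yields center (11/36, -1/2), radius 1/81
input u2: composing its 2 substitution steps yields center (2/9, -17/36), radius 1/90
input u3: composing its 3 substitution steps yields center (14/45, -5/9), radius 1/450
input u5: composing its 3 substitution steps yields center (3/10, -11/20), radius 1/720
input u1: composing its 1 substitution step yields center (-1/4, -1/4), radius 1/12

u1: center (-1/4, -1/4), radius 1/12; u2: center (2/9, -17/36), radius 1/90; u3: center (14/45, -5/9), radius 1/450; u4: center (11/36, -1/2), radius 1/81; u5: center (3/10, -11/20), radius 1/720


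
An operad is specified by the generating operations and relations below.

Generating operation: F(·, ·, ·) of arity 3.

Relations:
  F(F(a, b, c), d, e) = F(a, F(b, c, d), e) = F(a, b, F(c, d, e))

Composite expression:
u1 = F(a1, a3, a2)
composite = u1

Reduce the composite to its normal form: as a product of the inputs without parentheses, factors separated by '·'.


a1 · a3 · a2

All parenthesizations of F agree; list the a-inputs left to right.
F(a1, a3, a2) spells out as a1 · a3 · a2


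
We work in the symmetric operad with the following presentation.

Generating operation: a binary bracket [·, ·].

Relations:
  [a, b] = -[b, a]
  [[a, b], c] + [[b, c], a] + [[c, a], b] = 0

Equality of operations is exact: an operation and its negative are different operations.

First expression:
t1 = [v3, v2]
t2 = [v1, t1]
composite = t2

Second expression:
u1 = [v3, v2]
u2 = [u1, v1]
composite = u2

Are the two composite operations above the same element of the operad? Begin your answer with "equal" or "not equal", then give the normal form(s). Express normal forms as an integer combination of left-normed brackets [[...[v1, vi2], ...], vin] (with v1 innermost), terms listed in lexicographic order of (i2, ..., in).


not equal; the first gives -[[v1, v2], v3] + [[v1, v3], v2] and the second [[v1, v2], v3] - [[v1, v3], v2]

In normal form, the first expression is -[[v1, v2], v3] + [[v1, v3], v2]
In normal form, the second expression is [[v1, v2], v3] - [[v1, v3], v2]
No match — not equal.


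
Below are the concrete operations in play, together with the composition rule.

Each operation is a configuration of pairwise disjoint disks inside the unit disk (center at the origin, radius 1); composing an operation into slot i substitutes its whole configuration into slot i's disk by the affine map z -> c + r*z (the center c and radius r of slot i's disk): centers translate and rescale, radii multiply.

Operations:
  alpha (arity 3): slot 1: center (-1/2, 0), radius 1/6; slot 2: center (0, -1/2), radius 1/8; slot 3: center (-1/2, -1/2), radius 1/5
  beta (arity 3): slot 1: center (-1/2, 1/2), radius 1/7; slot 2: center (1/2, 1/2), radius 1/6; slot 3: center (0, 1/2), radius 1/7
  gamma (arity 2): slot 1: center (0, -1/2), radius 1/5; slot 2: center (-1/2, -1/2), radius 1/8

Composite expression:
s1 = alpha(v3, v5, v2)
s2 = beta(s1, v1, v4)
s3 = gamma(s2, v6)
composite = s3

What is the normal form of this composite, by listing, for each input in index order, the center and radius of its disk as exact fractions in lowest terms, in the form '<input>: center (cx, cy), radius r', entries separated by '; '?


v1: center (1/10, -2/5), radius 1/30; v2: center (-4/35, -29/70), radius 1/175; v3: center (-4/35, -2/5), radius 1/210; v4: center (0, -2/5), radius 1/35; v5: center (-1/10, -29/70), radius 1/280; v6: center (-1/2, -1/2), radius 1/8

Each v-disk chains the slot maps above it in gamma; radii multiply.
input v3: composing its 3 substitution steps yields center (-4/35, -2/5), radius 1/210
input v5: composing its 3 substitution steps yields center (-1/10, -29/70), radius 1/280
input v2: composing its 3 substitution steps yields center (-4/35, -29/70), radius 1/175
input v1: composing its 2 substitution steps yields center (1/10, -2/5), radius 1/30
input v4: composing its 2 substitution steps yields center (0, -2/5), radius 1/35
input v6: composing its 1 substitution step yields center (-1/2, -1/2), radius 1/8


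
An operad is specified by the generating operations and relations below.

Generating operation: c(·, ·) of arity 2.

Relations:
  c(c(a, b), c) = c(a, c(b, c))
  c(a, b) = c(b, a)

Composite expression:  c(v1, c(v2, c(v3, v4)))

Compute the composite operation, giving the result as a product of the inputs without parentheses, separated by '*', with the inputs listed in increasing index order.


v1 * v2 * v3 * v4

Shape and order are irrelevant to c; the v-input set decides.
c(v3, v4) collapses to v3 * v4
c(v2, c(v3, v4)) collapses to v2 * v3 * v4
c(v1, c(v2, c(v3, v4))) collapses to v1 * v2 * v3 * v4
sorting the factors by input index: v1 * v2 * v3 * v4


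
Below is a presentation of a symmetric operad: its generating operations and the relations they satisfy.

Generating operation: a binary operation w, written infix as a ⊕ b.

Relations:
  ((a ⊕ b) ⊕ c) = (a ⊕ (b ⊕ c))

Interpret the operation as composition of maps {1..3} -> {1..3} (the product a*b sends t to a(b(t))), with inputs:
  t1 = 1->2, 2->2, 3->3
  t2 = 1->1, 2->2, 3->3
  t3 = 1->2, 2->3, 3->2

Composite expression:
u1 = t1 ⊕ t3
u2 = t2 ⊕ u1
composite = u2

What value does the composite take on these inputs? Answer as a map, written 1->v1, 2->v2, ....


1->2, 2->3, 3->2

(t1 ⊕ t3) = 1->2, 2->3, 3->2
(t2 ⊕ (t1 ⊕ t3)) = 1->2, 2->3, 3->2
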